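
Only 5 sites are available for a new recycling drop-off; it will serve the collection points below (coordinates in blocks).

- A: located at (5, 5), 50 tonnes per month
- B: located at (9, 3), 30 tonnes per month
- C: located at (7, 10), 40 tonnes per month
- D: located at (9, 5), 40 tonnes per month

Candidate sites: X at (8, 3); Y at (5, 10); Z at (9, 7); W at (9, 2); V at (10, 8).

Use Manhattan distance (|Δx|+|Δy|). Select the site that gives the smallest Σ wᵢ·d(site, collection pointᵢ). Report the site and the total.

Total weighted distance at each candidate:
  X (8, 3): total = 720
  Y (5, 10): total = 1020
  Z (9, 7): total = 700
  W (9, 2): total = 900
  V (10, 8): total = 940
Minimum is at Z with total 700 blocks.

Z, total 700 blocks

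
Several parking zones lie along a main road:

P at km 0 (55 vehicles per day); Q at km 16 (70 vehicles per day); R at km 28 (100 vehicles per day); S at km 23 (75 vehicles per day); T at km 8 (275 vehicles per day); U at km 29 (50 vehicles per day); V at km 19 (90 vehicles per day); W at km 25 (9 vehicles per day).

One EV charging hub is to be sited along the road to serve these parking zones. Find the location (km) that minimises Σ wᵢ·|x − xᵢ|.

x = 16

For a sum of weighted absolute distances on a line, the optimum is the weighted median (not the mean). Total weight W = 724; half-weight = 362.
Sort by position and accumulate weight:
  km 0 (P, w=55) → cum 55
  km 8 (T, w=275) → cum 330
  km 16 (Q, w=70) → cum 400  ≥ 362 → median here
  km 19 (V, w=90) → cum 490
  km 23 (S, w=75) → cum 565
  km 25 (W, w=9) → cum 574
  km 28 (R, w=100) → cum 674
  km 29 (U, w=50) → cum 724
Optimal location: km 16.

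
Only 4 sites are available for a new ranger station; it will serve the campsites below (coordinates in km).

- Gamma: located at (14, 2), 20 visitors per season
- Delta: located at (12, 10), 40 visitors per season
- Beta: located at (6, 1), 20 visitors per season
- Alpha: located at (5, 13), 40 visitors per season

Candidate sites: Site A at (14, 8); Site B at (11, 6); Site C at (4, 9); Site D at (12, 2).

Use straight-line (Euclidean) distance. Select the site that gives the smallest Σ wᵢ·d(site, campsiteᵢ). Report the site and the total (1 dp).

Total weighted distance at each candidate:
  Site A (14, 8): total = 857.6
  Site B (11, 6): total = 775.1
  Site C (4, 9): total = 896.5
  Site D (12, 2): total = 1003.2
Minimum is at Site B with total 775.1 km.

Site B, total 775.1 km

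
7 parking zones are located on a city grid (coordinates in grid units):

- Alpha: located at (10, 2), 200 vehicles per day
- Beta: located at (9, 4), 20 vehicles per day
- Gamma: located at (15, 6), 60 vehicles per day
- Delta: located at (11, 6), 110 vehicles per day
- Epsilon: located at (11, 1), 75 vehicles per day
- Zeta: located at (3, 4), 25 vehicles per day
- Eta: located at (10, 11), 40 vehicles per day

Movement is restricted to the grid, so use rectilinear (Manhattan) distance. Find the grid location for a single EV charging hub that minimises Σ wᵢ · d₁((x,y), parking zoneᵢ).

(10, 2)

Manhattan distance separates: Σwᵢ(|x−xᵢ|+|y−yᵢ|) = Σwᵢ|x−xᵢ| + Σwᵢ|y−yᵢ|, so x and y are optimised independently as 1-D weighted medians.
Total weight W = 530; half = 265.
x-coordinate, sorted with cumulative weight:
  x=3 (Zeta, w=25) cum 25
  x=9 (Beta, w=20) cum 45
  x=10 (Alpha, w=200) cum 245
  x=10 (Eta, w=40) cum 285  ← median
  x=11 (Delta, w=110) cum 395
  x=11 (Epsilon, w=75) cum 470
  x=15 (Gamma, w=60) cum 530
⇒ x* = 10
y-coordinate, sorted with cumulative weight:
  y=1 (Epsilon, w=75) cum 75
  y=2 (Alpha, w=200) cum 275  ← median
  y=4 (Beta, w=20) cum 295
  y=4 (Zeta, w=25) cum 320
  y=6 (Gamma, w=60) cum 380
  y=6 (Delta, w=110) cum 490
  y=11 (Eta, w=40) cum 530
⇒ y* = 2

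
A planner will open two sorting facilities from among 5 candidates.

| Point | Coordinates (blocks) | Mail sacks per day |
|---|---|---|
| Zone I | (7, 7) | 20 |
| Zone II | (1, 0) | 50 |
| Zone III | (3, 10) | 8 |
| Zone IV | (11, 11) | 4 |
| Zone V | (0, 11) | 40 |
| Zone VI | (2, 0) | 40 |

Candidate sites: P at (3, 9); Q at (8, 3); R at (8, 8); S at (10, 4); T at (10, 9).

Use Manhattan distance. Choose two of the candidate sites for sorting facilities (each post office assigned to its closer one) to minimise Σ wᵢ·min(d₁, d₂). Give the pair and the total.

{P, Q}, total 1208

Evaluate every pair (each demand assigned to the nearer of the two):
  {P, Q}: total = 1208
  {P, R}: total = 1222
  {P, T}: total = 1270
  {P, S}: total = 1310
  {Q, R}: total = 1420
  {Q, T}: total = 1516
  {R, S}: total = 1690
  {Q, S}: total = 1728
  {S, T}: total = 1786
  {R, T}: total = 1858
Best pair: {P, Q} with total 1208.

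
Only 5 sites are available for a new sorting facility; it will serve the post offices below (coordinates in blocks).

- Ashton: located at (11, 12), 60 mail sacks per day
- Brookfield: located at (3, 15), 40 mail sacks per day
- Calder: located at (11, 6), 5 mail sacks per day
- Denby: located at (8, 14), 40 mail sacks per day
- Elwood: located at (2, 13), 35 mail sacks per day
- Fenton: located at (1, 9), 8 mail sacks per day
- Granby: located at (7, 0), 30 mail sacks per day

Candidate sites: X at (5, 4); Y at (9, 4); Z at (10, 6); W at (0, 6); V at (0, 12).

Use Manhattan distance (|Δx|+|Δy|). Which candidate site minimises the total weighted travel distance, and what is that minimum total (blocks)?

V, total 2092 blocks

Total weighted distance at each candidate:
  X (5, 4): total = 2592
  Y (9, 4): total = 2584
  Z (10, 6): total = 2356
  W (0, 6): total = 2932
  V (0, 12): total = 2092
Minimum is at V with total 2092 blocks.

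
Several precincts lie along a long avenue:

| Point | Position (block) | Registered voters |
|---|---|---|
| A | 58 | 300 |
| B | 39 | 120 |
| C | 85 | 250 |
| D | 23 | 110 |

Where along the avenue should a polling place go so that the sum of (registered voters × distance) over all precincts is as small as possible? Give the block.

x = 58

For a sum of weighted absolute distances on a line, the optimum is the weighted median (not the mean). Total weight W = 780; half-weight = 390.
Sort by position and accumulate weight:
  block 23 (D, w=110) → cum 110
  block 39 (B, w=120) → cum 230
  block 58 (A, w=300) → cum 530  ≥ 390 → median here
  block 85 (C, w=250) → cum 780
Optimal location: block 58.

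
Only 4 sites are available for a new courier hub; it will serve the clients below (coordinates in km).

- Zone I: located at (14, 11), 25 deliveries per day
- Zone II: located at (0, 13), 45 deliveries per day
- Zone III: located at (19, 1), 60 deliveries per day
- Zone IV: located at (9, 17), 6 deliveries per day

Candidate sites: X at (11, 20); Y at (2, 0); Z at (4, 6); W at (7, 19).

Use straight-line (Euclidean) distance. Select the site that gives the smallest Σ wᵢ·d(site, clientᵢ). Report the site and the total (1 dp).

Z, total 1663.5 km

Total weighted distance at each candidate:
  X (11, 20): total = 2082.5
  Y (2, 0): total = 2130.9
  Z (4, 6): total = 1663.5
  W (7, 19): total = 1995.6
Minimum is at Z with total 1663.5 km.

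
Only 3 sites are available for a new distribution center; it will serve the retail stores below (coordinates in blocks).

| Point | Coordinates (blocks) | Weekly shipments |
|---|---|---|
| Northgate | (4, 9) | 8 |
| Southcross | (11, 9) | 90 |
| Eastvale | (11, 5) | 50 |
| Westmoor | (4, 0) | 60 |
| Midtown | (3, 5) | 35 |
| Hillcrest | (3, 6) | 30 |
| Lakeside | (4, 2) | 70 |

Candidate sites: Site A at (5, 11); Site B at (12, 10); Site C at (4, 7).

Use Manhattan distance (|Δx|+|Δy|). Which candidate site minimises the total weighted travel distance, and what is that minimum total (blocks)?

Total weighted distance at each candidate:
  Site A (5, 11): total = 3254
  Site B (12, 10): total = 3632
  Site C (4, 7): total = 2211
Minimum is at Site C with total 2211 blocks.

Site C, total 2211 blocks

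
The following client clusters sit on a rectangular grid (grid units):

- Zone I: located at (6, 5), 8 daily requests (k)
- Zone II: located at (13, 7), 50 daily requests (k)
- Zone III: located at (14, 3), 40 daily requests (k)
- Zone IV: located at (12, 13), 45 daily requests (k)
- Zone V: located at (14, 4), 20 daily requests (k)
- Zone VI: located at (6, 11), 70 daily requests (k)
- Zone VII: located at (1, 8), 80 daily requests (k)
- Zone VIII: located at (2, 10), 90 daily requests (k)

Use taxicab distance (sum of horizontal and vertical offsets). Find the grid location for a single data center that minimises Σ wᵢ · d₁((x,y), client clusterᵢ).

Manhattan distance separates: Σwᵢ(|x−xᵢ|+|y−yᵢ|) = Σwᵢ|x−xᵢ| + Σwᵢ|y−yᵢ|, so x and y are optimised independently as 1-D weighted medians.
Total weight W = 403; half = 201.5.
x-coordinate, sorted with cumulative weight:
  x=1 (Zone VII, w=80) cum 80
  x=2 (Zone VIII, w=90) cum 170
  x=6 (Zone I, w=8) cum 178
  x=6 (Zone VI, w=70) cum 248  ← median
  x=12 (Zone IV, w=45) cum 293
  x=13 (Zone II, w=50) cum 343
  x=14 (Zone III, w=40) cum 383
  x=14 (Zone V, w=20) cum 403
⇒ x* = 6
y-coordinate, sorted with cumulative weight:
  y=3 (Zone III, w=40) cum 40
  y=4 (Zone V, w=20) cum 60
  y=5 (Zone I, w=8) cum 68
  y=7 (Zone II, w=50) cum 118
  y=8 (Zone VII, w=80) cum 198
  y=10 (Zone VIII, w=90) cum 288  ← median
  y=11 (Zone VI, w=70) cum 358
  y=13 (Zone IV, w=45) cum 403
⇒ y* = 10

(6, 10)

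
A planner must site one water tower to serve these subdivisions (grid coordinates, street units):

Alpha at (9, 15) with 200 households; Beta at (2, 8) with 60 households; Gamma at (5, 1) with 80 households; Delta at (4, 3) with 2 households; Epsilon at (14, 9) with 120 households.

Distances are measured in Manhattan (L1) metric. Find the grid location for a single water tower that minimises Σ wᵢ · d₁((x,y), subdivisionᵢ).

Manhattan distance separates: Σwᵢ(|x−xᵢ|+|y−yᵢ|) = Σwᵢ|x−xᵢ| + Σwᵢ|y−yᵢ|, so x and y are optimised independently as 1-D weighted medians.
Total weight W = 462; half = 231.
x-coordinate, sorted with cumulative weight:
  x=2 (Beta, w=60) cum 60
  x=4 (Delta, w=2) cum 62
  x=5 (Gamma, w=80) cum 142
  x=9 (Alpha, w=200) cum 342  ← median
  x=14 (Epsilon, w=120) cum 462
⇒ x* = 9
y-coordinate, sorted with cumulative weight:
  y=1 (Gamma, w=80) cum 80
  y=3 (Delta, w=2) cum 82
  y=8 (Beta, w=60) cum 142
  y=9 (Epsilon, w=120) cum 262  ← median
  y=15 (Alpha, w=200) cum 462
⇒ y* = 9

(9, 9)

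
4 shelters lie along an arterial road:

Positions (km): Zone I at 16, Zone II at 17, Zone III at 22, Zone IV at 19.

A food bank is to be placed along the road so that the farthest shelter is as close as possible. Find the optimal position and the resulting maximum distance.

location 19, max distance 3

The 1-center on a line is the midpoint of the two extreme points: leftmost at 16, rightmost at 22.
Optimal location = (16 + 22)/2 = 19; maximum distance = (22 − 16)/2 = 3.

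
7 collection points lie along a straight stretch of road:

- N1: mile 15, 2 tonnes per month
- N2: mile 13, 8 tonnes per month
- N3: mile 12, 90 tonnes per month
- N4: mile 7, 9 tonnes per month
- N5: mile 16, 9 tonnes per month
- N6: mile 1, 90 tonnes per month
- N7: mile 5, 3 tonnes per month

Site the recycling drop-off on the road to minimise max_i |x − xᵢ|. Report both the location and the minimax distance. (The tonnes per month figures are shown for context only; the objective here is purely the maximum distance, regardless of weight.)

location 8.5, max distance 7.5

The 1-center on a line is the midpoint of the two extreme points: leftmost at 1, rightmost at 16.
Optimal location = (1 + 16)/2 = 8.5; maximum distance = (16 − 1)/2 = 7.5.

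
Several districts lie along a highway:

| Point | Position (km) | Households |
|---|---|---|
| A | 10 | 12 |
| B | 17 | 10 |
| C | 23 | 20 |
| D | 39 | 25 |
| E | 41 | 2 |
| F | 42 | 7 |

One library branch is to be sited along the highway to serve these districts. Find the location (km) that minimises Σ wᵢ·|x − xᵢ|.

For a sum of weighted absolute distances on a line, the optimum is the weighted median (not the mean). Total weight W = 76; half-weight = 38.
Sort by position and accumulate weight:
  km 10 (A, w=12) → cum 12
  km 17 (B, w=10) → cum 22
  km 23 (C, w=20) → cum 42  ≥ 38 → median here
  km 39 (D, w=25) → cum 67
  km 41 (E, w=2) → cum 69
  km 42 (F, w=7) → cum 76
Optimal location: km 23.

x = 23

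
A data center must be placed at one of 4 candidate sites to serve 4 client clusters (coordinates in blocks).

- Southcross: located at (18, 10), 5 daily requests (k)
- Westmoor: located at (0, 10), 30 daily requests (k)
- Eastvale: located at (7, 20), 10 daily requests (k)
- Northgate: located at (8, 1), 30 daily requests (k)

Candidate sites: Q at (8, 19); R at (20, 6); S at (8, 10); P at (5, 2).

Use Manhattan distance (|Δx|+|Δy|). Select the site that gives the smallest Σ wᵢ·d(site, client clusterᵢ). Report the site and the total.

S, total 670 blocks

Total weighted distance at each candidate:
  Q (8, 19): total = 1165
  R (20, 6): total = 1530
  S (8, 10): total = 670
  P (5, 2): total = 815
Minimum is at S with total 670 blocks.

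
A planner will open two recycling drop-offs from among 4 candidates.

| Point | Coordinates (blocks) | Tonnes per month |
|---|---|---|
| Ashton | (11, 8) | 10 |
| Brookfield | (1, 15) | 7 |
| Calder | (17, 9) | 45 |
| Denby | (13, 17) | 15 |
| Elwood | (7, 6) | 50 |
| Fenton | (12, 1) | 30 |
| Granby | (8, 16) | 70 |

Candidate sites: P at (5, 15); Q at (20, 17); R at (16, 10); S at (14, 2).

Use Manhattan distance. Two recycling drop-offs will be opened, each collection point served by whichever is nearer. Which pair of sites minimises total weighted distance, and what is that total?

{P, R}, total 1558

Evaluate every pair (each demand assigned to the nearer of the two):
  {P, R}: total = 1558
  {P, S}: total = 1638
  {R, S}: total = 2070
  {P, Q}: total = 2218
  {Q, S}: total = 2342
  {Q, R}: total = 2355
Best pair: {P, R} with total 1558.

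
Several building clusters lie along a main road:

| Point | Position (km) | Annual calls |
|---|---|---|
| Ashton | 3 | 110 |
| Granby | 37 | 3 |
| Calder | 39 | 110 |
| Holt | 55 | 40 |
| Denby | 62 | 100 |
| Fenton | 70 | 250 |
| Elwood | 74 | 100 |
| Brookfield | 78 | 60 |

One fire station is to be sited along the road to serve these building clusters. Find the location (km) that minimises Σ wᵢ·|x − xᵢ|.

For a sum of weighted absolute distances on a line, the optimum is the weighted median (not the mean). Total weight W = 773; half-weight = 386.5.
Sort by position and accumulate weight:
  km 3 (Ashton, w=110) → cum 110
  km 37 (Granby, w=3) → cum 113
  km 39 (Calder, w=110) → cum 223
  km 55 (Holt, w=40) → cum 263
  km 62 (Denby, w=100) → cum 363
  km 70 (Fenton, w=250) → cum 613  ≥ 386.5 → median here
  km 74 (Elwood, w=100) → cum 713
  km 78 (Brookfield, w=60) → cum 773
Optimal location: km 70.

x = 70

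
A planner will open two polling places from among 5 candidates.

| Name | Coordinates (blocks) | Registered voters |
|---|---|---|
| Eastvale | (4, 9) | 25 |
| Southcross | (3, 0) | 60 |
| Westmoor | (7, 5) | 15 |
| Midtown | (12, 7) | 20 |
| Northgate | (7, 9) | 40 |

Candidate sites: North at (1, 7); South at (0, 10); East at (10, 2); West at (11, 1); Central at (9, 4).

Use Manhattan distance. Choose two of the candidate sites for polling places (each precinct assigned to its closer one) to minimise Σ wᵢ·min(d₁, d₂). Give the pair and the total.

Evaluate every pair (each demand assigned to the nearer of the two):
  {North, Central}: total = 1110
  {South, Central}: total = 1170
  {North, East}: total = 1215
  {South, East}: total = 1215
  {East, Central}: total = 1235
  {West, Central}: total = 1235
  {North, West}: total = 1245
  {South, West}: total = 1245
  {North, South}: total = 1325
  {East, West}: total = 1495
Best pair: {North, Central} with total 1110.

{North, Central}, total 1110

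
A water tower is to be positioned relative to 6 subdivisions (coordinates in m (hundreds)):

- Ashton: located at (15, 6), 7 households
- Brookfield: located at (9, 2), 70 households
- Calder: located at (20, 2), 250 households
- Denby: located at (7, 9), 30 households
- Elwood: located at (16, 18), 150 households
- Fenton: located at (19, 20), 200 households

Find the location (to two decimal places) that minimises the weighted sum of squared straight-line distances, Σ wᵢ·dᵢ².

(17.18, 10.82)

The minimiser of Σwᵢ‖p−pᵢ‖² is the weighted centroid p* = (Σwᵢpᵢ)/(Σwᵢ).
Σwᵢ = 707.
Σwᵢxᵢ = 7·15 + 70·9 + 250·20 + 30·7 + 150·16 + 200·19 = 12145.
Σwᵢyᵢ = 7·6 + 70·2 + 250·2 + 30·9 + 150·18 + 200·20 = 7652.
x* = 12145/707 = 17.18, y* = 7652/707 = 10.82.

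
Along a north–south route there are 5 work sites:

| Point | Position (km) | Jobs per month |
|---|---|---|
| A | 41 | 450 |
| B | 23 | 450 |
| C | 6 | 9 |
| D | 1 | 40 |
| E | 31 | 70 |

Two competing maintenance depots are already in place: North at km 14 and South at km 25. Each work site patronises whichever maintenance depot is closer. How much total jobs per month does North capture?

49

The indifferent point is the midpoint (14+25)/2 = 19.5; work sites left of it (closer to North at 14) go to North, those right go to South.
  D at 1 (w=40) → North
  C at 6 (w=9) → North
  B at 23 (w=450) → South
  E at 31 (w=70) → South
  A at 41 (w=450) → South
North captures 49; South captures 970.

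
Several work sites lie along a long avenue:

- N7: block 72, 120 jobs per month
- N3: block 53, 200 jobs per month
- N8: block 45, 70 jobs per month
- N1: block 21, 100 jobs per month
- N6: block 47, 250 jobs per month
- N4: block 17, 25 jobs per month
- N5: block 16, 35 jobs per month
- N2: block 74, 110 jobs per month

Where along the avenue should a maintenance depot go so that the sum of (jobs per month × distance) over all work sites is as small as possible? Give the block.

For a sum of weighted absolute distances on a line, the optimum is the weighted median (not the mean). Total weight W = 910; half-weight = 455.
Sort by position and accumulate weight:
  block 16 (N5, w=35) → cum 35
  block 17 (N4, w=25) → cum 60
  block 21 (N1, w=100) → cum 160
  block 45 (N8, w=70) → cum 230
  block 47 (N6, w=250) → cum 480  ≥ 455 → median here
  block 53 (N3, w=200) → cum 680
  block 72 (N7, w=120) → cum 800
  block 74 (N2, w=110) → cum 910
Optimal location: block 47.

x = 47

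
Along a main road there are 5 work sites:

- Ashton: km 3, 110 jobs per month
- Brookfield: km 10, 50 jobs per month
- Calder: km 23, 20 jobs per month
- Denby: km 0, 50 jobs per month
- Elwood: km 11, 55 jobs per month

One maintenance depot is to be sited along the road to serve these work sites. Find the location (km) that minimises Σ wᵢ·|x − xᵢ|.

x = 3

For a sum of weighted absolute distances on a line, the optimum is the weighted median (not the mean). Total weight W = 285; half-weight = 142.5.
Sort by position and accumulate weight:
  km 0 (Denby, w=50) → cum 50
  km 3 (Ashton, w=110) → cum 160  ≥ 142.5 → median here
  km 10 (Brookfield, w=50) → cum 210
  km 11 (Elwood, w=55) → cum 265
  km 23 (Calder, w=20) → cum 285
Optimal location: km 3.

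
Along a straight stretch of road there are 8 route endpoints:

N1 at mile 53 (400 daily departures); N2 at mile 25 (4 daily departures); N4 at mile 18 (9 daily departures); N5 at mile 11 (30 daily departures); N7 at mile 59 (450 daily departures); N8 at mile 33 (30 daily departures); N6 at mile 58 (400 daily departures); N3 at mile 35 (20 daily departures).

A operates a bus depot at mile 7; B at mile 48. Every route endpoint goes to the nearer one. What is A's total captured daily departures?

The indifferent point is the midpoint (7+48)/2 = 27.5; route endpoints left of it (closer to A at 7) go to A, those right go to B.
  N5 at 11 (w=30) → A
  N4 at 18 (w=9) → A
  N2 at 25 (w=4) → A
  N8 at 33 (w=30) → B
  N3 at 35 (w=20) → B
  N1 at 53 (w=400) → B
  N6 at 58 (w=400) → B
  N7 at 59 (w=450) → B
A captures 43; B captures 1300.

43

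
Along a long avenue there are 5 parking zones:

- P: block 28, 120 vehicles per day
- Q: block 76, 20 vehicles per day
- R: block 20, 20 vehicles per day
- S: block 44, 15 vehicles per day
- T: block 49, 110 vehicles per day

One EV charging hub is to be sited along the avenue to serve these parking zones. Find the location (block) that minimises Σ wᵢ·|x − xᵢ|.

For a sum of weighted absolute distances on a line, the optimum is the weighted median (not the mean). Total weight W = 285; half-weight = 142.5.
Sort by position and accumulate weight:
  block 20 (R, w=20) → cum 20
  block 28 (P, w=120) → cum 140
  block 44 (S, w=15) → cum 155  ≥ 142.5 → median here
  block 49 (T, w=110) → cum 265
  block 76 (Q, w=20) → cum 285
Optimal location: block 44.

x = 44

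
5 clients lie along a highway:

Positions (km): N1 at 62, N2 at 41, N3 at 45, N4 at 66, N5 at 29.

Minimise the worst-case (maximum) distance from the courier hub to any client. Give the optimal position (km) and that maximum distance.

The 1-center on a line is the midpoint of the two extreme points: leftmost at 29, rightmost at 66.
Optimal location = (29 + 66)/2 = 47.5; maximum distance = (66 − 29)/2 = 18.5.

location 47.5, max distance 18.5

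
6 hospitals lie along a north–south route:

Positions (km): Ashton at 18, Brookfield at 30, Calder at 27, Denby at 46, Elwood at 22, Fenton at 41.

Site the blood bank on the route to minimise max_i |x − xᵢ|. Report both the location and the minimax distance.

location 32, max distance 14

The 1-center on a line is the midpoint of the two extreme points: leftmost at 18, rightmost at 46.
Optimal location = (18 + 46)/2 = 32; maximum distance = (46 − 18)/2 = 14.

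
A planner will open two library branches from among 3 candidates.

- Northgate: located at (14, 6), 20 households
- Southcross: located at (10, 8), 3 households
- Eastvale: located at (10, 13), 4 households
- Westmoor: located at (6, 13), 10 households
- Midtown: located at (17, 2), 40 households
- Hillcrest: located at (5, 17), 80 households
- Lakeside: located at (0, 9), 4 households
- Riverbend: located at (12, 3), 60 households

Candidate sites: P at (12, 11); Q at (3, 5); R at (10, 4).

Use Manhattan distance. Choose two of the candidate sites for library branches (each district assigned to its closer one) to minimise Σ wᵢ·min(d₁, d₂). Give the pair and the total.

{P, R}, total 1864

Evaluate every pair (each demand assigned to the nearer of the two):
  {P, R}: total = 1864
  {Q, R}: total = 1966
  {P, Q}: total = 2359
Best pair: {P, R} with total 1864.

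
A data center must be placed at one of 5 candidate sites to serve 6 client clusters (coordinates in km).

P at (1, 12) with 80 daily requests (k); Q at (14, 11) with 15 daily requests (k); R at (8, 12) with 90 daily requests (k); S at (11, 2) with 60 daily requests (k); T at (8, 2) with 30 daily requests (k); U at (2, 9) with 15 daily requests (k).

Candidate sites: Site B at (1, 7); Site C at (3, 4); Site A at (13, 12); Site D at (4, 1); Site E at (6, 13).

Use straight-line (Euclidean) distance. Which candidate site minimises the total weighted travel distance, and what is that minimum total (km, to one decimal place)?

Site E, total 1878.1 km

Total weighted distance at each candidate:
  Site B (1, 7): total = 2340.7
  Site C (3, 4): total = 2437.1
  Site A (13, 12): total = 2549.5
  Site D (4, 1): total = 2849.3
  Site E (6, 13): total = 1878.1
Minimum is at Site E with total 1878.1 km.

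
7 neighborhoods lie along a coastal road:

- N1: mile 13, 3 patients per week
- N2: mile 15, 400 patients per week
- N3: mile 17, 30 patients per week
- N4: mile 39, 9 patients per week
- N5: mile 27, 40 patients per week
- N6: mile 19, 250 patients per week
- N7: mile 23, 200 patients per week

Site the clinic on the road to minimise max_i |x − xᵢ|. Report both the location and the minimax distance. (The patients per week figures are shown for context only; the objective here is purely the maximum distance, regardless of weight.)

The 1-center on a line is the midpoint of the two extreme points: leftmost at 13, rightmost at 39.
Optimal location = (13 + 39)/2 = 26; maximum distance = (39 − 13)/2 = 13.

location 26, max distance 13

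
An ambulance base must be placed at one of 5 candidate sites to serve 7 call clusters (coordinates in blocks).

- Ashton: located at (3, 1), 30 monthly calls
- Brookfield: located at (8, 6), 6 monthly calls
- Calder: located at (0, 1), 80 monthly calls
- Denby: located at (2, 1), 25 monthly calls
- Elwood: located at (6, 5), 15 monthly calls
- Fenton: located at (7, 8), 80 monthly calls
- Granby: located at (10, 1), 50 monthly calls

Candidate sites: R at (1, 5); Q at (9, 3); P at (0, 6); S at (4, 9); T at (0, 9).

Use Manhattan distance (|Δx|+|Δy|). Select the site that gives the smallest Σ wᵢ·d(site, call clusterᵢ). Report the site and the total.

Total weighted distance at each candidate:
  R (1, 5): total = 2198
  Q (9, 3): total = 2154
  P (0, 6): total = 2438
  S (4, 9): total = 2632
  T (0, 9): total = 2976
Minimum is at Q with total 2154 blocks.

Q, total 2154 blocks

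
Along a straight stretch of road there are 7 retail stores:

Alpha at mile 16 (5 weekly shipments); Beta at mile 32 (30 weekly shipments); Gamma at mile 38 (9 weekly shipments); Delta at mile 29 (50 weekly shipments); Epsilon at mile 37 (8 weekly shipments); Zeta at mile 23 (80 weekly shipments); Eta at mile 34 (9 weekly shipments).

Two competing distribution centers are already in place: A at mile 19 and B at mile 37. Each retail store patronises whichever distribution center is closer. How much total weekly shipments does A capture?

85

The indifferent point is the midpoint (19+37)/2 = 28; retail stores left of it (closer to A at 19) go to A, those right go to B.
  Alpha at 16 (w=5) → A
  Zeta at 23 (w=80) → A
  Delta at 29 (w=50) → B
  Beta at 32 (w=30) → B
  Eta at 34 (w=9) → B
  Epsilon at 37 (w=8) → B
  Gamma at 38 (w=9) → B
A captures 85; B captures 106.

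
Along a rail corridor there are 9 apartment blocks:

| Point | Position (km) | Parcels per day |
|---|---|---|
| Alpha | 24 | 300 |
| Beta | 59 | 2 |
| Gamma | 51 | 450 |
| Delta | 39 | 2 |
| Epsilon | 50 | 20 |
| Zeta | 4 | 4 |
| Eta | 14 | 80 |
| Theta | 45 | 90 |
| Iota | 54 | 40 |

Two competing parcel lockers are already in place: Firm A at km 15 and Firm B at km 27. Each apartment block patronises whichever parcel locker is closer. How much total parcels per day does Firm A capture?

The indifferent point is the midpoint (15+27)/2 = 21; apartment blocks left of it (closer to Firm A at 15) go to Firm A, those right go to Firm B.
  Zeta at 4 (w=4) → Firm A
  Eta at 14 (w=80) → Firm A
  Alpha at 24 (w=300) → Firm B
  Delta at 39 (w=2) → Firm B
  Theta at 45 (w=90) → Firm B
  Epsilon at 50 (w=20) → Firm B
  Gamma at 51 (w=450) → Firm B
  Iota at 54 (w=40) → Firm B
  Beta at 59 (w=2) → Firm B
Firm A captures 84; Firm B captures 904.

84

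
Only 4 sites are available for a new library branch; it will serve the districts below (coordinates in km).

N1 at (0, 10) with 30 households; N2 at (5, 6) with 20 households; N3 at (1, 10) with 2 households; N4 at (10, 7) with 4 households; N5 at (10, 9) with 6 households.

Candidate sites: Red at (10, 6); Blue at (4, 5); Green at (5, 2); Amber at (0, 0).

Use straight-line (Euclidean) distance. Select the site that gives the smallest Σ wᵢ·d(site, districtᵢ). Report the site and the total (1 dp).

Total weighted distance at each candidate:
  Red (10, 6): total = 464.8
  Blue (4, 5): total = 300.6
  Green (5, 2): total = 460.8
  Amber (0, 0): total = 605.9
Minimum is at Blue with total 300.6 km.

Blue, total 300.6 km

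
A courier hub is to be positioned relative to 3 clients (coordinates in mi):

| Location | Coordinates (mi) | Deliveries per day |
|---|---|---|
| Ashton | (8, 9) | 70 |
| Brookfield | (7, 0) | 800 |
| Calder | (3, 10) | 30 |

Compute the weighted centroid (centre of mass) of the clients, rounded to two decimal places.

The minimiser of Σwᵢ‖p−pᵢ‖² is the weighted centroid p* = (Σwᵢpᵢ)/(Σwᵢ).
Σwᵢ = 900.
Σwᵢxᵢ = 70·8 + 800·7 + 30·3 = 6250.
Σwᵢyᵢ = 70·9 + 800·0 + 30·10 = 930.
x* = 6250/900 = 6.94, y* = 930/900 = 1.03.

(6.94, 1.03)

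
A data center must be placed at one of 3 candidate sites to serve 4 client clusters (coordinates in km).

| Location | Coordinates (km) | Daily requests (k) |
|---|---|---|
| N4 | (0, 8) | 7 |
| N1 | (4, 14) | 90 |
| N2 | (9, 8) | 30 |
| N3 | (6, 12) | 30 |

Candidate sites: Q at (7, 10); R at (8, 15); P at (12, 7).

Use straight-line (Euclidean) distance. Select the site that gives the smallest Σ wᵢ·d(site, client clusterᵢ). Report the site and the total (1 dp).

Q, total 652.9 km

Total weighted distance at each candidate:
  Q (7, 10): total = 652.9
  R (8, 15): total = 765.8
  P (12, 7): total = 1370.2
Minimum is at Q with total 652.9 km.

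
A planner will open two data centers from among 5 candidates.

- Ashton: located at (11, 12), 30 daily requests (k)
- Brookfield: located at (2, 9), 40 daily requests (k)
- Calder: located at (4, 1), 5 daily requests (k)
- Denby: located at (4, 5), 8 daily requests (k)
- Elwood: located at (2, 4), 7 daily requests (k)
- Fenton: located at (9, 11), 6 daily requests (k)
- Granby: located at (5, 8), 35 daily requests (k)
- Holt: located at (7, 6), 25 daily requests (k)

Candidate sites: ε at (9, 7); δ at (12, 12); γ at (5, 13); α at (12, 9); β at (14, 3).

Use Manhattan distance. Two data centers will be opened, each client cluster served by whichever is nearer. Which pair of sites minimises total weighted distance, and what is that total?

Evaluate every pair (each demand assigned to the nearer of the two):
  {ε, δ}: total = 845
  {ε, α}: total = 935
  {ε, γ}: total = 945
  {δ, γ}: total = 955
  {ε, β}: total = 1025
  {γ, α}: total = 1026
  {γ, β}: total = 1142
  {δ, α}: total = 1215
  {α, β}: total = 1277
  {δ, β}: total = 1456
Best pair: {ε, δ} with total 845.

{ε, δ}, total 845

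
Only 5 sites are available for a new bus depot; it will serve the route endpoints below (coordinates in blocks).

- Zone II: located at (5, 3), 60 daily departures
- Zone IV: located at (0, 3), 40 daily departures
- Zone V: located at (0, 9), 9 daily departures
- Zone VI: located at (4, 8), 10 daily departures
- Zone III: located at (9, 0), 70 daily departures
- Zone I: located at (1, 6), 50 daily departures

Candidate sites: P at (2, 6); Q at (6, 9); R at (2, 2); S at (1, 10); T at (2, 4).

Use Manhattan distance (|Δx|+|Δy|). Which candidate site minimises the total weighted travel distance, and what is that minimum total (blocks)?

R, total 1401 blocks

Total weighted distance at each candidate:
  P (2, 6): total = 1605
  Q (6, 9): total = 2224
  R (2, 2): total = 1401
  S (1, 10): total = 2508
  T (2, 4): total = 1403
Minimum is at R with total 1401 blocks.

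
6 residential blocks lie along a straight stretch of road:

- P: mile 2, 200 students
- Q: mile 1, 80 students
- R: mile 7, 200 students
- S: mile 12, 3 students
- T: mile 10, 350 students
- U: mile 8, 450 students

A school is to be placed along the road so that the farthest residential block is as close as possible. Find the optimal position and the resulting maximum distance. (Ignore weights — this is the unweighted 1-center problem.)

The 1-center on a line is the midpoint of the two extreme points: leftmost at 1, rightmost at 12.
Optimal location = (1 + 12)/2 = 6.5; maximum distance = (12 − 1)/2 = 5.5.

location 6.5, max distance 5.5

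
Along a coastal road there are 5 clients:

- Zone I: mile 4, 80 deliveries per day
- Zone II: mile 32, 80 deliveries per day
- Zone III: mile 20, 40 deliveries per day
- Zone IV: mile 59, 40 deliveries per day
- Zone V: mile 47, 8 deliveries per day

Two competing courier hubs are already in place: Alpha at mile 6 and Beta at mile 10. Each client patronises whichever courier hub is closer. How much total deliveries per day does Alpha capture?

80

The indifferent point is the midpoint (6+10)/2 = 8; clients left of it (closer to Alpha at 6) go to Alpha, those right go to Beta.
  Zone I at 4 (w=80) → Alpha
  Zone III at 20 (w=40) → Beta
  Zone II at 32 (w=80) → Beta
  Zone V at 47 (w=8) → Beta
  Zone IV at 59 (w=40) → Beta
Alpha captures 80; Beta captures 168.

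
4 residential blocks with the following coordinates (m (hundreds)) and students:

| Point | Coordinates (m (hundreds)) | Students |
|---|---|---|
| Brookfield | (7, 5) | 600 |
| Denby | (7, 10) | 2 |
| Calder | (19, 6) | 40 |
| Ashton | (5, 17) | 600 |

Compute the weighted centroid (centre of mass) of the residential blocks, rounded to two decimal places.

(6.42, 10.84)

The minimiser of Σwᵢ‖p−pᵢ‖² is the weighted centroid p* = (Σwᵢpᵢ)/(Σwᵢ).
Σwᵢ = 1242.
Σwᵢxᵢ = 600·7 + 2·7 + 40·19 + 600·5 = 7974.
Σwᵢyᵢ = 600·5 + 2·10 + 40·6 + 600·17 = 13460.
x* = 7974/1242 = 6.42, y* = 13460/1242 = 10.84.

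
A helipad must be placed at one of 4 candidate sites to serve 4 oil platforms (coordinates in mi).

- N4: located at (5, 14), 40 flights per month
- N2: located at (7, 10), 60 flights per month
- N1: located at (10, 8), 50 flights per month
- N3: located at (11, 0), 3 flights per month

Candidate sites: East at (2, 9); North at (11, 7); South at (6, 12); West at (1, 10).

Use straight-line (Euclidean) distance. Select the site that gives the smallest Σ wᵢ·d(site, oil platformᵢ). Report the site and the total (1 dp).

Total weighted distance at each candidate:
  East (2, 9): total = 980.5
  North (11, 7): total = 760.5
  South (6, 12): total = 545.4
  West (1, 10): total = 1089.7
Minimum is at South with total 545.4 mi.

South, total 545.4 mi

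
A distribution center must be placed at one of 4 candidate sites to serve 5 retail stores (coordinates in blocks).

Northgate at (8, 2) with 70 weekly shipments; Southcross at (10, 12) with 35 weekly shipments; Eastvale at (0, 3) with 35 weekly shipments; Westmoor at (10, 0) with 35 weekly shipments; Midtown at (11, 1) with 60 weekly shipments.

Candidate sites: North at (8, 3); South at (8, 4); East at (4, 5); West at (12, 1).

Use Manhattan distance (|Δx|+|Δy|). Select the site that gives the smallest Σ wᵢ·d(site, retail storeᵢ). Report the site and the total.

Total weighted distance at each candidate:
  North (8, 3): total = 1210
  South (8, 4): total = 1375
  East (4, 5): total = 2200
  West (12, 1): total = 1460
Minimum is at North with total 1210 blocks.

North, total 1210 blocks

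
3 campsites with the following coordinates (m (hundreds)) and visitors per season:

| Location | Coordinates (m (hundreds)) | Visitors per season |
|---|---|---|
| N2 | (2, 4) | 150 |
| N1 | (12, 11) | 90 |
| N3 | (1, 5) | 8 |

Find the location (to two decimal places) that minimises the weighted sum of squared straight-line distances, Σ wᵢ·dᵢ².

The minimiser of Σwᵢ‖p−pᵢ‖² is the weighted centroid p* = (Σwᵢpᵢ)/(Σwᵢ).
Σwᵢ = 248.
Σwᵢxᵢ = 150·2 + 90·12 + 8·1 = 1388.
Σwᵢyᵢ = 150·4 + 90·11 + 8·5 = 1630.
x* = 1388/248 = 5.60, y* = 1630/248 = 6.57.

(5.60, 6.57)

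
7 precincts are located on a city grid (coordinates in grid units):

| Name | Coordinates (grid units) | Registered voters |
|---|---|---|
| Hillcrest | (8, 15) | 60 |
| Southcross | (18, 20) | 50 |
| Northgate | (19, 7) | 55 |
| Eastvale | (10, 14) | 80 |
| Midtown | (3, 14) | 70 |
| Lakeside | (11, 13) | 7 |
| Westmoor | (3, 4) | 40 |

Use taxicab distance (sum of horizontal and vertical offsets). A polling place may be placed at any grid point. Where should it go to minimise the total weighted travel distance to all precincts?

(10, 14)

Manhattan distance separates: Σwᵢ(|x−xᵢ|+|y−yᵢ|) = Σwᵢ|x−xᵢ| + Σwᵢ|y−yᵢ|, so x and y are optimised independently as 1-D weighted medians.
Total weight W = 362; half = 181.
x-coordinate, sorted with cumulative weight:
  x=3 (Midtown, w=70) cum 70
  x=3 (Westmoor, w=40) cum 110
  x=8 (Hillcrest, w=60) cum 170
  x=10 (Eastvale, w=80) cum 250  ← median
  x=11 (Lakeside, w=7) cum 257
  x=18 (Southcross, w=50) cum 307
  x=19 (Northgate, w=55) cum 362
⇒ x* = 10
y-coordinate, sorted with cumulative weight:
  y=4 (Westmoor, w=40) cum 40
  y=7 (Northgate, w=55) cum 95
  y=13 (Lakeside, w=7) cum 102
  y=14 (Eastvale, w=80) cum 182  ← median
  y=14 (Midtown, w=70) cum 252
  y=15 (Hillcrest, w=60) cum 312
  y=20 (Southcross, w=50) cum 362
⇒ y* = 14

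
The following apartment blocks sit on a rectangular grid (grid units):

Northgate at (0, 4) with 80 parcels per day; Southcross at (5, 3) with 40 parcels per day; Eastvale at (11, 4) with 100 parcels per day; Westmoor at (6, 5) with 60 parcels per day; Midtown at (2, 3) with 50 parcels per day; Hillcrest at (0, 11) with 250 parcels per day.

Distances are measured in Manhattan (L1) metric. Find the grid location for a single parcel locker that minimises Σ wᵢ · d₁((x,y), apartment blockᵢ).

Manhattan distance separates: Σwᵢ(|x−xᵢ|+|y−yᵢ|) = Σwᵢ|x−xᵢ| + Σwᵢ|y−yᵢ|, so x and y are optimised independently as 1-D weighted medians.
Total weight W = 580; half = 290.
x-coordinate, sorted with cumulative weight:
  x=0 (Northgate, w=80) cum 80
  x=0 (Hillcrest, w=250) cum 330  ← median
  x=2 (Midtown, w=50) cum 380
  x=5 (Southcross, w=40) cum 420
  x=6 (Westmoor, w=60) cum 480
  x=11 (Eastvale, w=100) cum 580
⇒ x* = 0
y-coordinate, sorted with cumulative weight:
  y=3 (Southcross, w=40) cum 40
  y=3 (Midtown, w=50) cum 90
  y=4 (Northgate, w=80) cum 170
  y=4 (Eastvale, w=100) cum 270
  y=5 (Westmoor, w=60) cum 330  ← median
  y=11 (Hillcrest, w=250) cum 580
⇒ y* = 5

(0, 5)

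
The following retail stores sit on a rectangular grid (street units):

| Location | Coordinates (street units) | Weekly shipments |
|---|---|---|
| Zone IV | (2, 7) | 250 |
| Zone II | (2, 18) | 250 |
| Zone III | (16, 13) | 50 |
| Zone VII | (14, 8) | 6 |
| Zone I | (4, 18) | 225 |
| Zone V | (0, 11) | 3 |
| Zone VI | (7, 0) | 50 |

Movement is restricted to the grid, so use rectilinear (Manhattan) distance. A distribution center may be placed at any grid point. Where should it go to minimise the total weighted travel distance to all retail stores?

(2, 18)

Manhattan distance separates: Σwᵢ(|x−xᵢ|+|y−yᵢ|) = Σwᵢ|x−xᵢ| + Σwᵢ|y−yᵢ|, so x and y are optimised independently as 1-D weighted medians.
Total weight W = 834; half = 417.
x-coordinate, sorted with cumulative weight:
  x=0 (Zone V, w=3) cum 3
  x=2 (Zone IV, w=250) cum 253
  x=2 (Zone II, w=250) cum 503  ← median
  x=4 (Zone I, w=225) cum 728
  x=7 (Zone VI, w=50) cum 778
  x=14 (Zone VII, w=6) cum 784
  x=16 (Zone III, w=50) cum 834
⇒ x* = 2
y-coordinate, sorted with cumulative weight:
  y=0 (Zone VI, w=50) cum 50
  y=7 (Zone IV, w=250) cum 300
  y=8 (Zone VII, w=6) cum 306
  y=11 (Zone V, w=3) cum 309
  y=13 (Zone III, w=50) cum 359
  y=18 (Zone II, w=250) cum 609  ← median
  y=18 (Zone I, w=225) cum 834
⇒ y* = 18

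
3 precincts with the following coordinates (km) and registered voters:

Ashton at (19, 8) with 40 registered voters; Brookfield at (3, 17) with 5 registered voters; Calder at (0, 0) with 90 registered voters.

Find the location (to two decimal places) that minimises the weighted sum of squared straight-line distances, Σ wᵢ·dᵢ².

(5.74, 3.00)

The minimiser of Σwᵢ‖p−pᵢ‖² is the weighted centroid p* = (Σwᵢpᵢ)/(Σwᵢ).
Σwᵢ = 135.
Σwᵢxᵢ = 40·19 + 5·3 + 90·0 = 775.
Σwᵢyᵢ = 40·8 + 5·17 + 90·0 = 405.
x* = 775/135 = 5.74, y* = 405/135 = 3.00.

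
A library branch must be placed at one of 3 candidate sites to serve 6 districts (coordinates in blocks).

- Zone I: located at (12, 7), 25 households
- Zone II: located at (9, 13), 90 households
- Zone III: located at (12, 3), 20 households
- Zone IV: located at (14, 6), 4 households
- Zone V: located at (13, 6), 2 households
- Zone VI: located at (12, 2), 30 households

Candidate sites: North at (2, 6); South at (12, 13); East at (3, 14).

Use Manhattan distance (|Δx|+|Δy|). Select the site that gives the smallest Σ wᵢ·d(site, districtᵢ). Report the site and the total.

Total weighted distance at each candidate:
  North (2, 6): total = 2285
  South (12, 13): total = 1002
  East (3, 14): total = 2172
Minimum is at South with total 1002 blocks.

South, total 1002 blocks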